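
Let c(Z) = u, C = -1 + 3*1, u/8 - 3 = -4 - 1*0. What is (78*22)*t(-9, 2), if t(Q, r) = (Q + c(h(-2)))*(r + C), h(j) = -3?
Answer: -116688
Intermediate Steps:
u = -8 (u = 24 + 8*(-4 - 1*0) = 24 + 8*(-4 + 0) = 24 + 8*(-4) = 24 - 32 = -8)
C = 2 (C = -1 + 3 = 2)
c(Z) = -8
t(Q, r) = (-8 + Q)*(2 + r) (t(Q, r) = (Q - 8)*(r + 2) = (-8 + Q)*(2 + r))
(78*22)*t(-9, 2) = (78*22)*(-16 - 8*2 + 2*(-9) - 9*2) = 1716*(-16 - 16 - 18 - 18) = 1716*(-68) = -116688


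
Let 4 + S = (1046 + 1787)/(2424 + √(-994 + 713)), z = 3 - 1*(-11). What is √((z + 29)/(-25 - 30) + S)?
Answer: √55*√((-263*√281 + 481697*I)/(√281 - 2424*I))/55 ≈ 0.0021259 - 1.9008*I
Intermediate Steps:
z = 14 (z = 3 + 11 = 14)
S = -4 + 2833/(2424 + I*√281) (S = -4 + (1046 + 1787)/(2424 + √(-994 + 713)) = -4 + 2833/(2424 + √(-281)) = -4 + 2833/(2424 + I*√281) ≈ -2.8313 - 0.0080819*I)
√((z + 29)/(-25 - 30) + S) = √((14 + 29)/(-25 - 30) + (-4*√281 + 6863*I)/(√281 - 2424*I)) = √(43/(-55) + (-4*√281 + 6863*I)/(√281 - 2424*I)) = √(-1/55*43 + (-4*√281 + 6863*I)/(√281 - 2424*I)) = √(-43/55 + (-4*√281 + 6863*I)/(√281 - 2424*I))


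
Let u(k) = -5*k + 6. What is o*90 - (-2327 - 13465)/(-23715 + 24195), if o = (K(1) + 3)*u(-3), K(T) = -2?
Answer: 19229/10 ≈ 1922.9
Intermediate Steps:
u(k) = 6 - 5*k
o = 21 (o = (-2 + 3)*(6 - 5*(-3)) = 1*(6 + 15) = 1*21 = 21)
o*90 - (-2327 - 13465)/(-23715 + 24195) = 21*90 - (-2327 - 13465)/(-23715 + 24195) = 1890 - (-15792)/480 = 1890 - 1*(-329/10) = 1890 + 329/10 = 19229/10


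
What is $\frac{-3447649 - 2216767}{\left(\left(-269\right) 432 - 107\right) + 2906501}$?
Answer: $- \frac{2832208}{1395093} \approx -2.0301$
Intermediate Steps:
$\frac{-3447649 - 2216767}{\left(\left(-269\right) 432 - 107\right) + 2906501} = - \frac{5664416}{\left(-116208 - 107\right) + 2906501} = - \frac{5664416}{-116315 + 2906501} = - \frac{5664416}{2790186} = \left(-5664416\right) \frac{1}{2790186} = - \frac{2832208}{1395093}$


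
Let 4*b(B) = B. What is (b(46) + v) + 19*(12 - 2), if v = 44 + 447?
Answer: 1385/2 ≈ 692.50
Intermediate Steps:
b(B) = B/4
v = 491
(b(46) + v) + 19*(12 - 2) = ((¼)*46 + 491) + 19*(12 - 2) = (23/2 + 491) + 19*10 = 1005/2 + 190 = 1385/2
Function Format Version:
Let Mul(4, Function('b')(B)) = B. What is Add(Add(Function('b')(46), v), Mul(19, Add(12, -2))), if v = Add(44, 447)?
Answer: Rational(1385, 2) ≈ 692.50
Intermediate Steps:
Function('b')(B) = Mul(Rational(1, 4), B)
v = 491
Add(Add(Function('b')(46), v), Mul(19, Add(12, -2))) = Add(Add(Mul(Rational(1, 4), 46), 491), Mul(19, Add(12, -2))) = Add(Add(Rational(23, 2), 491), Mul(19, 10)) = Add(Rational(1005, 2), 190) = Rational(1385, 2)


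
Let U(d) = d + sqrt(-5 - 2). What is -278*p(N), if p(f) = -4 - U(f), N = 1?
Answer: 1390 + 278*I*sqrt(7) ≈ 1390.0 + 735.52*I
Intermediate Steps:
U(d) = d + I*sqrt(7) (U(d) = d + sqrt(-7) = d + I*sqrt(7))
p(f) = -4 - f - I*sqrt(7) (p(f) = -4 - (f + I*sqrt(7)) = -4 + (-f - I*sqrt(7)) = -4 - f - I*sqrt(7))
-278*p(N) = -278*(-4 - 1*1 - I*sqrt(7)) = -278*(-4 - 1 - I*sqrt(7)) = -278*(-5 - I*sqrt(7)) = 1390 + 278*I*sqrt(7)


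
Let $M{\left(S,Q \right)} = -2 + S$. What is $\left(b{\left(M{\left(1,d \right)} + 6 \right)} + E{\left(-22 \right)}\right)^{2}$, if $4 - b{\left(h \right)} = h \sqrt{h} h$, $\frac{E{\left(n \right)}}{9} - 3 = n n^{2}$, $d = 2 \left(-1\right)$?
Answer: $9177834726 + 4790050 \sqrt{5} \approx 9.1885 \cdot 10^{9}$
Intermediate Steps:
$d = -2$
$E{\left(n \right)} = 27 + 9 n^{3}$ ($E{\left(n \right)} = 27 + 9 n n^{2} = 27 + 9 n^{3}$)
$b{\left(h \right)} = 4 - h^{\frac{5}{2}}$ ($b{\left(h \right)} = 4 - h \sqrt{h} h = 4 - h^{\frac{3}{2}} h = 4 - h^{\frac{5}{2}}$)
$\left(b{\left(M{\left(1,d \right)} + 6 \right)} + E{\left(-22 \right)}\right)^{2} = \left(\left(4 - \left(\left(-2 + 1\right) + 6\right)^{\frac{5}{2}}\right) + \left(27 + 9 \left(-22\right)^{3}\right)\right)^{2} = \left(\left(4 - \left(-1 + 6\right)^{\frac{5}{2}}\right) + \left(27 + 9 \left(-10648\right)\right)\right)^{2} = \left(\left(4 - 5^{\frac{5}{2}}\right) + \left(27 - 95832\right)\right)^{2} = \left(\left(4 - 25 \sqrt{5}\right) - 95805\right)^{2} = \left(-95801 - 25 \sqrt{5}\right)^{2}$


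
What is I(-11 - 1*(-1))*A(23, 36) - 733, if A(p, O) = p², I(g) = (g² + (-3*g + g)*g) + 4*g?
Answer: -74793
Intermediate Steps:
I(g) = -g² + 4*g (I(g) = (g² + (-2*g)*g) + 4*g = (g² - 2*g²) + 4*g = -g² + 4*g)
I(-11 - 1*(-1))*A(23, 36) - 733 = ((-11 - 1*(-1))*(4 - (-11 - 1*(-1))))*23² - 733 = ((-11 + 1)*(4 - (-11 + 1)))*529 - 733 = -10*(4 - 1*(-10))*529 - 733 = -10*(4 + 10)*529 - 733 = -10*14*529 - 733 = -140*529 - 733 = -74060 - 733 = -74793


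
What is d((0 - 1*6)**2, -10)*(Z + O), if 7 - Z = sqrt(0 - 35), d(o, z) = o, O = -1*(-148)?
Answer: 5580 - 36*I*sqrt(35) ≈ 5580.0 - 212.98*I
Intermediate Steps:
O = 148
Z = 7 - I*sqrt(35) (Z = 7 - sqrt(0 - 35) = 7 - sqrt(-35) = 7 - I*sqrt(35) ≈ 7.0 - 5.9161*I)
d((0 - 1*6)**2, -10)*(Z + O) = (0 - 1*6)**2*((7 - I*sqrt(35)) + 148) = (0 - 6)**2*(155 - I*sqrt(35)) = (-6)**2*(155 - I*sqrt(35)) = 36*(155 - I*sqrt(35)) = 5580 - 36*I*sqrt(35)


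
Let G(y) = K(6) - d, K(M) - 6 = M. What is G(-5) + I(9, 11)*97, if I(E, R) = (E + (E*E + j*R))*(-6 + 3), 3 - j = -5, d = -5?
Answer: -51781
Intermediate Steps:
K(M) = 6 + M
j = 8 (j = 3 - 1*(-5) = 3 + 5 = 8)
I(E, R) = -24*R - 3*E - 3*E² (I(E, R) = (E + (E*E + 8*R))*(-6 + 3) = (E + (E² + 8*R))*(-3) = (E + E² + 8*R)*(-3) = -24*R - 3*E - 3*E²)
G(y) = 17 (G(y) = (6 + 6) - 1*(-5) = 12 + 5 = 17)
G(-5) + I(9, 11)*97 = 17 + (-24*11 - 3*9 - 3*9²)*97 = 17 + (-264 - 27 - 3*81)*97 = 17 + (-264 - 27 - 243)*97 = 17 - 534*97 = 17 - 51798 = -51781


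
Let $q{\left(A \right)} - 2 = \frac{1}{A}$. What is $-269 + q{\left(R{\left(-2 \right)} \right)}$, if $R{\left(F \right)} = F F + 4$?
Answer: $- \frac{2135}{8} \approx -266.88$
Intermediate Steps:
$R{\left(F \right)} = 4 + F^{2}$ ($R{\left(F \right)} = F^{2} + 4 = 4 + F^{2}$)
$q{\left(A \right)} = 2 + \frac{1}{A}$
$-269 + q{\left(R{\left(-2 \right)} \right)} = -269 + \left(2 + \frac{1}{4 + \left(-2\right)^{2}}\right) = -269 + \left(2 + \frac{1}{4 + 4}\right) = -269 + \left(2 + \frac{1}{8}\right) = -269 + \frac{17}{8} = - \frac{2135}{8}$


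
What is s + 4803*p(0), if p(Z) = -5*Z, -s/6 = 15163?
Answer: -90978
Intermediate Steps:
s = -90978 (s = -6*15163 = -90978)
s + 4803*p(0) = -90978 + 4803*(-5*0) = -90978 + 4803*0 = -90978 + 0 = -90978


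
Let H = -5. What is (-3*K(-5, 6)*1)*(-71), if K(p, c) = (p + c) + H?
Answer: -852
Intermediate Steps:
K(p, c) = -5 + c + p (K(p, c) = (p + c) - 5 = (c + p) - 5 = -5 + c + p)
(-3*K(-5, 6)*1)*(-71) = (-3*(-5 + 6 - 5)*1)*(-71) = (-3*(-4)*1)*(-71) = (12*1)*(-71) = 12*(-71) = -852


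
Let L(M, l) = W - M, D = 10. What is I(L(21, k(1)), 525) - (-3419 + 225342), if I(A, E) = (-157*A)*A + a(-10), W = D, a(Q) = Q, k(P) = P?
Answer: -240930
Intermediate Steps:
W = 10
L(M, l) = 10 - M
I(A, E) = -10 - 157*A**2 (I(A, E) = (-157*A)*A - 10 = -157*A**2 - 10 = -10 - 157*A**2)
I(L(21, k(1)), 525) - (-3419 + 225342) = (-10 - 157*(10 - 1*21)**2) - (-3419 + 225342) = (-10 - 157*(10 - 21)**2) - 1*221923 = (-10 - 157*(-11)**2) - 221923 = (-10 - 157*121) - 221923 = (-10 - 18997) - 221923 = -19007 - 221923 = -240930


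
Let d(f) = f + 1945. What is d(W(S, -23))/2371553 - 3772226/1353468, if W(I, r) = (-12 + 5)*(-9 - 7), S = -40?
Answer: -4471624901651/1604910547902 ≈ -2.7862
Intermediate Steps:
W(I, r) = 112 (W(I, r) = -7*(-16) = 112)
d(f) = 1945 + f
d(W(S, -23))/2371553 - 3772226/1353468 = (1945 + 112)/2371553 - 3772226/1353468 = 2057*(1/2371553) - 3772226*1/1353468 = 2057/2371553 - 1886113/676734 = -4471624901651/1604910547902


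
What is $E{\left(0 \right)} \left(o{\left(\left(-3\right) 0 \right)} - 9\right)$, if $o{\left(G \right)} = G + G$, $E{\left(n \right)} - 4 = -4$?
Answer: $0$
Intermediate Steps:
$E{\left(n \right)} = 0$ ($E{\left(n \right)} = 4 - 4 = 0$)
$o{\left(G \right)} = 2 G$
$E{\left(0 \right)} \left(o{\left(\left(-3\right) 0 \right)} - 9\right) = 0 \left(2 \left(\left(-3\right) 0\right) - 9\right) = 0 \left(2 \cdot 0 - 9\right) = 0 \left(0 - 9\right) = 0 \left(-9\right) = 0$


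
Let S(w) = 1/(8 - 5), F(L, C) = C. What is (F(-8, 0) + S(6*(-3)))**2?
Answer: 1/9 ≈ 0.11111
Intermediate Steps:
S(w) = 1/3
(F(-8, 0) + S(6*(-3)))**2 = (0 + 1/3)**2 = (1/3)**2 = 1/9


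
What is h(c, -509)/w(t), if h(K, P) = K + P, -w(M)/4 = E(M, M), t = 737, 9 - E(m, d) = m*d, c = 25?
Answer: -121/543160 ≈ -0.00022277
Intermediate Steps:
E(m, d) = 9 - d*m (E(m, d) = 9 - m*d = 9 - d*m)
w(M) = -36 + 4*M² (w(M) = -4*(9 - M*M) = -4*(9 - M²) = -36 + 4*M²)
h(c, -509)/w(t) = (25 - 509)/(-36 + 4*737²) = -484/(-36 + 4*543169) = -484/(-36 + 2172676) = -484/2172640 = -484*1/2172640 = -121/543160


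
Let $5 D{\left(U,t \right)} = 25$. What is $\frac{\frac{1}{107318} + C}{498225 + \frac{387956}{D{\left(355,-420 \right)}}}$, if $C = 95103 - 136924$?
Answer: $- \frac{22440730385}{308977214758} \approx -0.072629$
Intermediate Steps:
$D{\left(U,t \right)} = 5$ ($D{\left(U,t \right)} = \frac{1}{5} \cdot 25 = 5$)
$C = -41821$ ($C = 95103 - 136924 = -41821$)
$\frac{\frac{1}{107318} + C}{498225 + \frac{387956}{D{\left(355,-420 \right)}}} = \frac{\frac{1}{107318} - 41821}{498225 + \frac{387956}{5}} = \frac{\frac{1}{107318} - 41821}{498225 + 387956 \cdot \frac{1}{5}} = - \frac{4488146077}{107318 \left(498225 + \frac{387956}{5}\right)} = - \frac{4488146077}{107318 \cdot \frac{2879081}{5}} = \left(- \frac{4488146077}{107318}\right) \frac{5}{2879081} = - \frac{22440730385}{308977214758}$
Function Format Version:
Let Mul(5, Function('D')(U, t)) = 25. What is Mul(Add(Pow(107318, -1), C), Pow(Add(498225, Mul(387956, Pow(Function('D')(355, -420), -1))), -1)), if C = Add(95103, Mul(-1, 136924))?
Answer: Rational(-22440730385, 308977214758) ≈ -0.072629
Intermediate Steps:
Function('D')(U, t) = 5 (Function('D')(U, t) = Mul(Rational(1, 5), 25) = 5)
C = -41821 (C = Add(95103, -136924) = -41821)
Mul(Add(Pow(107318, -1), C), Pow(Add(498225, Mul(387956, Pow(Function('D')(355, -420), -1))), -1)) = Mul(Add(Pow(107318, -1), -41821), Pow(Add(498225, Mul(387956, Pow(5, -1))), -1)) = Mul(Add(Rational(1, 107318), -41821), Pow(Add(498225, Mul(387956, Rational(1, 5))), -1)) = Mul(Rational(-4488146077, 107318), Pow(Add(498225, Rational(387956, 5)), -1)) = Mul(Rational(-4488146077, 107318), Pow(Rational(2879081, 5), -1)) = Mul(Rational(-4488146077, 107318), Rational(5, 2879081)) = Rational(-22440730385, 308977214758)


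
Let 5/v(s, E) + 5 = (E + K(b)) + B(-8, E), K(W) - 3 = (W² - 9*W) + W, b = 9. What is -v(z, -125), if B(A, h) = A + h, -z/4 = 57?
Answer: 5/251 ≈ 0.019920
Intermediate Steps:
z = -228 (z = -4*57 = -228)
K(W) = 3 + W² - 8*W (K(W) = 3 + ((W² - 9*W) + W) = 3 + (W² - 8*W) = 3 + W² - 8*W)
v(s, E) = 5/(-1 + 2*E) (v(s, E) = 5/(-5 + ((E + (3 + 9² - 8*9)) + (-8 + E))) = 5/(-5 + ((E + (3 + 81 - 72)) + (-8 + E))) = 5/(-5 + ((E + 12) + (-8 + E))) = 5/(-5 + ((12 + E) + (-8 + E))) = 5/(-5 + (4 + 2*E)) = 5/(-1 + 2*E))
-v(z, -125) = -5/(-1 + 2*(-125)) = -5/(-1 - 250) = -5/(-251) = -5*(-1)/251 = -1*(-5/251) = 5/251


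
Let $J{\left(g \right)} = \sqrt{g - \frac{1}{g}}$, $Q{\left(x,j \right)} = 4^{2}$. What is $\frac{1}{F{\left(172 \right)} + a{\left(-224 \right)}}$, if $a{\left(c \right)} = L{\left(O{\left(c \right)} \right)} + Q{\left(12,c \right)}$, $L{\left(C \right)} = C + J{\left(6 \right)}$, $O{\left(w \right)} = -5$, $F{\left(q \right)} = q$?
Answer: $\frac{1098}{200899} - \frac{\sqrt{210}}{200899} \approx 0.0053933$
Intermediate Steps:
$Q{\left(x,j \right)} = 16$
$L{\left(C \right)} = C + \frac{\sqrt{210}}{6}$ ($L{\left(C \right)} = C + \sqrt{6 - \frac{1}{6}} = C + \sqrt{\frac{35}{6}} = C + \frac{\sqrt{210}}{6}$)
$a{\left(c \right)} = 11 + \frac{\sqrt{210}}{6}$ ($a{\left(c \right)} = \left(-5 + \frac{\sqrt{210}}{6}\right) + 16 = 11 + \frac{\sqrt{210}}{6}$)
$\frac{1}{F{\left(172 \right)} + a{\left(-224 \right)}} = \frac{1}{172 + \left(11 + \frac{\sqrt{210}}{6}\right)} = \frac{1}{183 + \frac{\sqrt{210}}{6}}$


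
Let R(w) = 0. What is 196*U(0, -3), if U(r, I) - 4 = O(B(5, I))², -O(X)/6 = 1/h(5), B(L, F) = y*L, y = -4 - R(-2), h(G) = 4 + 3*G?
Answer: 290080/361 ≈ 803.55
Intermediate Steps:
y = -4 (y = -4 - 1*0 = -4 + 0 = -4)
B(L, F) = -4*L
O(X) = -6/19 (O(X) = -6/(4 + 3*5) = -6/(4 + 15) = -6/19)
U(r, I) = 1480/361 (U(r, I) = 4 + (-6/19)² = 4 + 36/361 = 1480/361)
196*U(0, -3) = 196*(1480/361) = 290080/361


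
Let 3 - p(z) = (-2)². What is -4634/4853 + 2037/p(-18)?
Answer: -9890195/4853 ≈ -2038.0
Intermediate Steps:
p(z) = -1 (p(z) = 3 - 1*(-2)² = 3 - 1*4 = 3 - 4 = -1)
-4634/4853 + 2037/p(-18) = -4634/4853 + 2037/(-1) = -4634*1/4853 + 2037*(-1) = -4634/4853 - 2037 = -9890195/4853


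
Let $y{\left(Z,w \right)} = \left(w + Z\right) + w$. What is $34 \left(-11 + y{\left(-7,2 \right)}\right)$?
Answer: $-476$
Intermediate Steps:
$y{\left(Z,w \right)} = Z + 2 w$ ($y{\left(Z,w \right)} = \left(Z + w\right) + w = Z + 2 w$)
$34 \left(-11 + y{\left(-7,2 \right)}\right) = 34 \left(-11 + \left(-7 + 2 \cdot 2\right)\right) = 34 \left(-11 + \left(-7 + 4\right)\right) = 34 \left(-11 - 3\right) = 34 \left(-14\right) = -476$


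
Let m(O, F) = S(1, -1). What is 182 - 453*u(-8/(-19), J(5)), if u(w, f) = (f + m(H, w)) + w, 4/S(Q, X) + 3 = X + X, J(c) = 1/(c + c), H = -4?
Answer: 58589/190 ≈ 308.36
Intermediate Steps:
J(c) = 1/(2*c)
S(Q, X) = 4/(-3 + 2*X) (S(Q, X) = 4/(-3 + (X + X)) = 4/(-3 + 2*X))
m(O, F) = -⅘ (m(O, F) = 4/(-3 + 2*(-1)) = 4/(-3 - 2) = 4/(-5) = 4*(-⅕) = -⅘)
u(w, f) = -⅘ + f + w (u(w, f) = (f - ⅘) + w = (-⅘ + f) + w = -⅘ + f + w)
182 - 453*u(-8/(-19), J(5)) = 182 - 453*(-⅘ + (½)/5 - 8/(-19)) = 182 - 453*(-⅘ + (½)*(⅕) - 8*(-1/19)) = 182 - 453*(-⅘ + ⅒ + 8/19) = 182 - 453*(-53/190) = 182 + 24009/190 = 58589/190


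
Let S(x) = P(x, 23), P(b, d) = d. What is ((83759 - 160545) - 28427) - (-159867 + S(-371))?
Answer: 54631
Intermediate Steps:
S(x) = 23
((83759 - 160545) - 28427) - (-159867 + S(-371)) = ((83759 - 160545) - 28427) - (-159867 + 23) = (-76786 - 28427) - 1*(-159844) = -105213 + 159844 = 54631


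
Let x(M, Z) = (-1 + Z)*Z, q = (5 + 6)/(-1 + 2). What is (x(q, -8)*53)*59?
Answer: 225144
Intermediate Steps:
q = 11 (q = 11/1 = 11*1 = 11)
x(M, Z) = Z*(-1 + Z)
(x(q, -8)*53)*59 = (-8*(-1 - 8)*53)*59 = (-8*(-9)*53)*59 = (72*53)*59 = 3816*59 = 225144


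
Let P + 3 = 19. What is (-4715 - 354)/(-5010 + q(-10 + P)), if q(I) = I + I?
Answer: 5069/4998 ≈ 1.0142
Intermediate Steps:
P = 16 (P = -3 + 19 = 16)
q(I) = 2*I
(-4715 - 354)/(-5010 + q(-10 + P)) = (-4715 - 354)/(-5010 + 2*(-10 + 16)) = -5069/(-5010 + 2*6) = -5069/(-5010 + 12) = -5069/(-4998) = -5069*(-1/4998) = 5069/4998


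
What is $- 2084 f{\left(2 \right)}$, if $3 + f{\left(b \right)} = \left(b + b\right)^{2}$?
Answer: $-27092$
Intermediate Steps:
$f{\left(b \right)} = -3 + 4 b^{2}$ ($f{\left(b \right)} = -3 + \left(b + b\right)^{2} = -3 + \left(2 b\right)^{2} = -3 + 4 b^{2}$)
$- 2084 f{\left(2 \right)} = - 2084 \left(-3 + 4 \cdot 2^{2}\right) = - 2084 \left(-3 + 4 \cdot 4\right) = - 2084 \left(-3 + 16\right) = \left(-2084\right) 13 = -27092$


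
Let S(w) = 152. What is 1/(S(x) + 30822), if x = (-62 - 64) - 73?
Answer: 1/30974 ≈ 3.2285e-5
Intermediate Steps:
x = -199 (x = -126 - 73 = -199)
1/(S(x) + 30822) = 1/(152 + 30822) = 1/30974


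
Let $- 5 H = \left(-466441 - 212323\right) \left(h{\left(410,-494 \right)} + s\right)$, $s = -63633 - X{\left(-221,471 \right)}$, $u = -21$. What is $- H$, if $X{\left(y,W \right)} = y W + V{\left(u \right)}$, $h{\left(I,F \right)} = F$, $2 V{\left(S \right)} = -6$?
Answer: $- \frac{27128160788}{5} \approx -5.4256 \cdot 10^{9}$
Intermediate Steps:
$V{\left(S \right)} = -3$ ($V{\left(S \right)} = \frac{1}{2} \left(-6\right) = -3$)
$X{\left(y,W \right)} = -3 + W y$ ($X{\left(y,W \right)} = y W - 3 = W y - 3 = -3 + W y$)
$s = 40461$ ($s = -63633 - \left(-3 + 471 \left(-221\right)\right) = -63633 - \left(-3 - 104091\right) = -63633 - -104094 = -63633 + 104094 = 40461$)
$H = \frac{27128160788}{5}$ ($H = - \frac{\left(-466441 - 212323\right) \left(-494 + 40461\right)}{5} = - \frac{\left(-678764\right) 39967}{5} = \left(- \frac{1}{5}\right) \left(-27128160788\right) = \frac{27128160788}{5} \approx 5.4256 \cdot 10^{9}$)
$- H = \left(-1\right) \frac{27128160788}{5} = - \frac{27128160788}{5}$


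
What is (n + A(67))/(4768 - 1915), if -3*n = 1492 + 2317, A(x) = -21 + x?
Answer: -3671/8559 ≈ -0.42891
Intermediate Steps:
n = -3809/3 (n = -(1492 + 2317)/3 = -⅓*3809 = -3809/3 ≈ -1269.7)
(n + A(67))/(4768 - 1915) = (-3809/3 + (-21 + 67))/(4768 - 1915) = (-3809/3 + 46)/2853 = -3671/3*1/2853 = -3671/8559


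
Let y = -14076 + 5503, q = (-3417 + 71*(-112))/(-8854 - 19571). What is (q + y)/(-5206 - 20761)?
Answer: 243676156/738111975 ≈ 0.33013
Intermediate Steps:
q = 11369/28425 (q = (-3417 - 7952)/(-28425) = -11369*(-1/28425) = 11369/28425 ≈ 0.39996)
y = -8573
(q + y)/(-5206 - 20761) = (11369/28425 - 8573)/(-5206 - 20761) = -243676156/28425/(-25967) = -243676156/28425*(-1/25967) = 243676156/738111975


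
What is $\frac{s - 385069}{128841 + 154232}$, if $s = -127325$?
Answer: $- \frac{512394}{283073} \approx -1.8101$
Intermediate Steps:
$\frac{s - 385069}{128841 + 154232} = \frac{-127325 - 385069}{128841 + 154232} = - \frac{512394}{283073}$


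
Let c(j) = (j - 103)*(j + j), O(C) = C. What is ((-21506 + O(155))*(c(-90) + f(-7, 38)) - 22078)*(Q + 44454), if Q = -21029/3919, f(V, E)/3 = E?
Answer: -129633550200804904/3919 ≈ -3.3078e+13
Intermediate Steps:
f(V, E) = 3*E
c(j) = 2*j*(-103 + j) (c(j) = (-103 + j)*(2*j) = 2*j*(-103 + j))
Q = -21029/3919 (Q = -21029*1/3919 = -21029/3919 ≈ -5.3659)
((-21506 + O(155))*(c(-90) + f(-7, 38)) - 22078)*(Q + 44454) = ((-21506 + 155)*(2*(-90)*(-103 - 90) + 3*38) - 22078)*(-21029/3919 + 44454) = (-21351*(2*(-90)*(-193) + 114) - 22078)*(174194197/3919) = (-21351*(34740 + 114) - 22078)*(174194197/3919) = (-21351*34854 - 22078)*(174194197/3919) = (-744167754 - 22078)*(174194197/3919) = -744189832*174194197/3919 = -129633550200804904/3919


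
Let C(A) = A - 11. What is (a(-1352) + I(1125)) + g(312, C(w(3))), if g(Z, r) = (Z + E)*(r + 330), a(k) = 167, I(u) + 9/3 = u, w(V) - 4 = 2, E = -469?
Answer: -49736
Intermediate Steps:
w(V) = 6 (w(V) = 4 + 2 = 6)
C(A) = -11 + A
I(u) = -3 + u
g(Z, r) = (-469 + Z)*(330 + r) (g(Z, r) = (Z - 469)*(r + 330) = (-469 + Z)*(330 + r))
(a(-1352) + I(1125)) + g(312, C(w(3))) = (167 + (-3 + 1125)) + (-154770 - 469*(-11 + 6) + 330*312 + 312*(-11 + 6)) = (167 + 1122) + (-154770 - 469*(-5) + 102960 + 312*(-5)) = 1289 + (-154770 + 2345 + 102960 - 1560) = 1289 - 51025 = -49736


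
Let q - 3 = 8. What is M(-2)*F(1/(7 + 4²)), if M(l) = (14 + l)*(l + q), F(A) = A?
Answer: 108/23 ≈ 4.6956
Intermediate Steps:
q = 11 (q = 3 + 8 = 11)
M(l) = (11 + l)*(14 + l) (M(l) = (14 + l)*(l + 11) = (14 + l)*(11 + l) = (11 + l)*(14 + l))
M(-2)*F(1/(7 + 4²)) = (154 + (-2)² + 25*(-2))/(7 + 4²) = (154 + 4 - 50)/(7 + 16) = 108/23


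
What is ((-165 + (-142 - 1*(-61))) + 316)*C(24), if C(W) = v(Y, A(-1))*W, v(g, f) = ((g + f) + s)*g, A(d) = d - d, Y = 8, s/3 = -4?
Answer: -53760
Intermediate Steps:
s = -12 (s = 3*(-4) = -12)
A(d) = 0
v(g, f) = g*(-12 + f + g) (v(g, f) = ((g + f) - 12)*g = ((f + g) - 12)*g = (-12 + f + g)*g = g*(-12 + f + g))
C(W) = -32*W (C(W) = (8*(-12 + 0 + 8))*W = (8*(-4))*W = -32*W)
((-165 + (-142 - 1*(-61))) + 316)*C(24) = ((-165 + (-142 - 1*(-61))) + 316)*(-32*24) = ((-165 + (-142 + 61)) + 316)*(-768) = ((-165 - 81) + 316)*(-768) = (-246 + 316)*(-768) = 70*(-768) = -53760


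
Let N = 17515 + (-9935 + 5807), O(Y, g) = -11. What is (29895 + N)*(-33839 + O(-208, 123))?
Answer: -1465095700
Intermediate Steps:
N = 13387 (N = 17515 - 4128 = 13387)
(29895 + N)*(-33839 + O(-208, 123)) = (29895 + 13387)*(-33839 - 11) = 43282*(-33850) = -1465095700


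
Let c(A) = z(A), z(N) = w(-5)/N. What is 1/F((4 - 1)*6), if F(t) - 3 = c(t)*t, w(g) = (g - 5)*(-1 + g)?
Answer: 1/63 ≈ 0.015873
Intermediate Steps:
w(g) = (-1 + g)*(-5 + g) (w(g) = (-5 + g)*(-1 + g) = (-1 + g)*(-5 + g))
z(N) = 60/N (z(N) = (5 + (-5)**2 - 6*(-5))/N = (5 + 25 + 30)/N = 60/N)
c(A) = 60/A
F(t) = 63 (F(t) = 3 + (60/t)*t = 3 + 60 = 63)
1/F((4 - 1)*6) = 1/63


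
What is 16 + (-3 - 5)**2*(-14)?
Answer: -880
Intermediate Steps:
16 + (-3 - 5)**2*(-14) = 16 + (-8)**2*(-14) = 16 + 64*(-14) = 16 - 896 = -880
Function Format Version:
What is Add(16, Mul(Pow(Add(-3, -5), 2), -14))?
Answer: -880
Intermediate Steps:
Add(16, Mul(Pow(Add(-3, -5), 2), -14)) = Add(16, Mul(Pow(-8, 2), -14)) = Add(16, Mul(64, -14)) = Add(16, -896) = -880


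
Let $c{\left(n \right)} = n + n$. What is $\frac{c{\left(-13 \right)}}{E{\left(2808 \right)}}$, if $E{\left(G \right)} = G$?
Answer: $- \frac{1}{108} \approx -0.0092593$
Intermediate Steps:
$c{\left(n \right)} = 2 n$
$\frac{c{\left(-13 \right)}}{E{\left(2808 \right)}} = \frac{2 \left(-13\right)}{2808} = \left(-26\right) \frac{1}{2808} = - \frac{1}{108}$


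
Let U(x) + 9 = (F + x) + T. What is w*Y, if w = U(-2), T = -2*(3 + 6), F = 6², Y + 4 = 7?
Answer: 21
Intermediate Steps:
Y = 3 (Y = -4 + 7 = 3)
F = 36
T = -18 (T = -2*9 = -18)
U(x) = 9 + x (U(x) = -9 + ((36 + x) - 18) = -9 + (18 + x) = 9 + x)
w = 7 (w = 9 - 2 = 7)
w*Y = 7*3 = 21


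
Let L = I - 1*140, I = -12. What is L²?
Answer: 23104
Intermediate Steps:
L = -152 (L = -12 - 1*140 = -12 - 140 = -152)
L² = (-152)² = 23104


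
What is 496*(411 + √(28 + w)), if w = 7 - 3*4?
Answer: 203856 + 496*√23 ≈ 2.0623e+5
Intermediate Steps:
w = -5 (w = 7 - 12 = -5)
496*(411 + √(28 + w)) = 496*(411 + √(28 - 5)) = 496*(411 + √23) = 203856 + 496*√23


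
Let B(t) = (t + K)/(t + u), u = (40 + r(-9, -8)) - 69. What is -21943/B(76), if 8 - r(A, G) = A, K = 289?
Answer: -1404352/365 ≈ -3847.5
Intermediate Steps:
r(A, G) = 8 - A
u = -12 (u = (40 + (8 - 1*(-9))) - 69 = (40 + (8 + 9)) - 69 = (40 + 17) - 69 = 57 - 69 = -12)
B(t) = (289 + t)/(-12 + t) (B(t) = (t + 289)/(t - 12) = (289 + t)/(-12 + t))
-21943/B(76) = -21943*(-12 + 76)/(289 + 76) = -21943/(365/64) = -21943/((1/64)*365) = -21943/365/64 = -21943*64/365 = -1404352/365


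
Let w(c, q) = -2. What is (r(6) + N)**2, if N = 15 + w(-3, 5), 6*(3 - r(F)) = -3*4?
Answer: 324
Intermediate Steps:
r(F) = 5 (r(F) = 3 - (-1)*4/2 = 3 - 1/6*(-12) = 3 + 2 = 5)
N = 13 (N = 15 - 2 = 13)
(r(6) + N)**2 = (5 + 13)**2 = 18**2 = 324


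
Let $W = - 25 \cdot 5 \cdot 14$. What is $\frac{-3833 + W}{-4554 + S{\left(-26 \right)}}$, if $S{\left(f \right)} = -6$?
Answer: $\frac{1861}{1520} \approx 1.2243$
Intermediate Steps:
$W = -1750$ ($W = \left(-25\right) 70 = -1750$)
$\frac{-3833 + W}{-4554 + S{\left(-26 \right)}} = \frac{-3833 - 1750}{-4554 - 6} = - \frac{5583}{-4560} = \left(-5583\right) \left(- \frac{1}{4560}\right) = \frac{1861}{1520}$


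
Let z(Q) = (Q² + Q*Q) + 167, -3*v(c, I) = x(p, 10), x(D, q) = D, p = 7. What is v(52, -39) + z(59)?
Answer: 21380/3 ≈ 7126.7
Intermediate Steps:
v(c, I) = -7/3 (v(c, I) = -⅓*7 = -7/3)
z(Q) = 167 + 2*Q² (z(Q) = (Q² + Q²) + 167 = 2*Q² + 167 = 167 + 2*Q²)
v(52, -39) + z(59) = -7/3 + (167 + 2*59²) = -7/3 + (167 + 2*3481) = -7/3 + (167 + 6962) = -7/3 + 7129 = 21380/3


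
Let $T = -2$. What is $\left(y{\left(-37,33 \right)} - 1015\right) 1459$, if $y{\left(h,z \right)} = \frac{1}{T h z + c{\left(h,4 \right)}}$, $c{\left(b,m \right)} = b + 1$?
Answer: $- \frac{3563007851}{2406} \approx -1.4809 \cdot 10^{6}$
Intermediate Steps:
$c{\left(b,m \right)} = 1 + b$
$y{\left(h,z \right)} = \frac{1}{1 + h - 2 h z}$ ($y{\left(h,z \right)} = \frac{1}{- 2 h z + \left(1 + h\right)} = \frac{1}{1 + h - 2 h z}$)
$\left(y{\left(-37,33 \right)} - 1015\right) 1459 = \left(\frac{1}{1 - 37 - \left(-74\right) 33} - 1015\right) 1459 = \left(\frac{1}{1 - 37 + 2442} - 1015\right) 1459 = \left(\frac{1}{2406} - 1015\right) 1459 = \left(- \frac{2442089}{2406}\right) 1459 = - \frac{3563007851}{2406}$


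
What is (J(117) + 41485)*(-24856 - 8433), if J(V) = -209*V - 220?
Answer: -559654668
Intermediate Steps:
J(V) = -220 - 209*V
(J(117) + 41485)*(-24856 - 8433) = ((-220 - 209*117) + 41485)*(-24856 - 8433) = ((-220 - 24453) + 41485)*(-33289) = (-24673 + 41485)*(-33289) = 16812*(-33289) = -559654668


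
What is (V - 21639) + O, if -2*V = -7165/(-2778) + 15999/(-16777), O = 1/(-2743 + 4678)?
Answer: -1301037291908891/60122392740 ≈ -21640.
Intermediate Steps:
O = 1/1935 ≈ 0.00051680
V = -75761983/93213012 (V = -(-7165/(-2778) + 15999/(-16777))/2 = -(-7165*(-1/2778) + 15999*(-1/16777))/2 = -(7165/2778 - 15999/16777)/2 = -1/2*75761983/46606506 = -75761983/93213012 ≈ -0.81278)
(V - 21639) + O = (-75761983/93213012 - 21639) + 1/1935 = -2017112128651/93213012 + 1/1935 = -1301037291908891/60122392740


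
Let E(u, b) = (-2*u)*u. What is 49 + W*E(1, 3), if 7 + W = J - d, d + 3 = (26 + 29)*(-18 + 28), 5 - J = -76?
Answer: 995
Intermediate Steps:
J = 81 (J = 5 - 1*(-76) = 5 + 76 = 81)
d = 547 (d = -3 + (26 + 29)*(-18 + 28) = -3 + 55*10 = -3 + 550 = 547)
E(u, b) = -2*u²
W = -473 (W = -7 + (81 - 1*547) = -7 + (81 - 547) = -7 - 466 = -473)
49 + W*E(1, 3) = 49 - (-946)*1² = 49 - (-946) = 49 - 473*(-2) = 49 + 946 = 995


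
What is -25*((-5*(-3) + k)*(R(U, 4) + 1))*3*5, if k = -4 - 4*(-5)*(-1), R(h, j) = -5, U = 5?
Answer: -13500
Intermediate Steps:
k = -24 (k = -4 - (-20)*(-1) = -4 - 1*20 = -4 - 20 = -24)
-25*((-5*(-3) + k)*(R(U, 4) + 1))*3*5 = -25*((-5*(-3) - 24)*(-5 + 1))*3*5 = -25*((15 - 24)*(-4))*3*5 = -25*-9*(-4)*3*5 = -25*36*3*5 = -2700*5 = -25*540 = -13500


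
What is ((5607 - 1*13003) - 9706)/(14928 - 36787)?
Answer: 17102/21859 ≈ 0.78238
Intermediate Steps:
((5607 - 1*13003) - 9706)/(14928 - 36787) = ((5607 - 13003) - 9706)/(-21859) = (-7396 - 9706)*(-1/21859) = -17102*(-1/21859) = 17102/21859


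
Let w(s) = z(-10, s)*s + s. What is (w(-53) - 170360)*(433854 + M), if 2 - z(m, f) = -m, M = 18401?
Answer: -76878375195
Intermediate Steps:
z(m, f) = 2 + m (z(m, f) = 2 - (-1)*m = 2 + m)
w(s) = -7*s (w(s) = (2 - 10)*s + s = -8*s + s = -7*s)
(w(-53) - 170360)*(433854 + M) = (-7*(-53) - 170360)*(433854 + 18401) = (371 - 170360)*452255 = -169989*452255 = -76878375195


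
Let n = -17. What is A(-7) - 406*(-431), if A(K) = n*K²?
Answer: 174153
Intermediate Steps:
A(K) = -17*K²
A(-7) - 406*(-431) = -17*(-7)² - 406*(-431) = -17*49 + 174986 = -833 + 174986 = 174153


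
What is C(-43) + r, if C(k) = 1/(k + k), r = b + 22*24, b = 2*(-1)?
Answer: 45235/86 ≈ 525.99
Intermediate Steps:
b = -2
r = 526 (r = -2 + 22*24 = -2 + 528 = 526)
C(k) = 1/(2*k)
C(-43) + r = (½)/(-43) + 526 = (½)*(-1/43) + 526 = -1/86 + 526 = 45235/86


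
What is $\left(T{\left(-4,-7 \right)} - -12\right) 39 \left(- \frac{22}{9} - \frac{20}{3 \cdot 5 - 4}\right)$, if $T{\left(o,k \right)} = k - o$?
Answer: $- \frac{16458}{11} \approx -1496.2$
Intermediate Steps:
$\left(T{\left(-4,-7 \right)} - -12\right) 39 \left(- \frac{22}{9} - \frac{20}{3 \cdot 5 - 4}\right) = \left(\left(-7 - -4\right) - -12\right) 39 \left(- \frac{22}{9} - \frac{20}{3 \cdot 5 - 4}\right) = \left(\left(-7 + 4\right) + 12\right) 39 \left(\left(-22\right) \frac{1}{9} - \frac{20}{15 - 4}\right) = \left(-3 + 12\right) 39 \left(- \frac{22}{9} - \frac{20}{11}\right) = 9 \cdot 39 \left(- \frac{22}{9} - \frac{20}{11}\right) = 351 \left(- \frac{22}{9} - \frac{20}{11}\right) = 351 \left(- \frac{422}{99}\right) = - \frac{16458}{11}$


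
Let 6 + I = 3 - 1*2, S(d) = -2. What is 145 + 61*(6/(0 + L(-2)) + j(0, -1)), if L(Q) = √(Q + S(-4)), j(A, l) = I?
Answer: -160 - 183*I ≈ -160.0 - 183.0*I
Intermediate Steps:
I = -5 (I = -6 + (3 - 1*2) = -6 + (3 - 2) = -6 + 1 = -5)
j(A, l) = -5
L(Q) = √(-2 + Q) (L(Q) = √(Q - 2) = √(-2 + Q))
145 + 61*(6/(0 + L(-2)) + j(0, -1)) = 145 + 61*(6/(0 + √(-2 - 2)) - 5) = 145 + 61*(6/(0 + √(-4)) - 5) = 145 + 61*(6/(0 + 2*I) - 5) = 145 + 61*(6/(2*I) - 5) = 145 + 61*(-I/2*6 - 5) = 145 + 61*(-3*I - 5) = 145 + 61*(-5 - 3*I) = 145 + (-305 - 183*I) = -160 - 183*I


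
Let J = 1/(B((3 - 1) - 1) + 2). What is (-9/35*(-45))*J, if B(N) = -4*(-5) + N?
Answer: 81/161 ≈ 0.50311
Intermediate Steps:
B(N) = 20 + N
J = 1/23 (J = 1/((20 + ((3 - 1) - 1)) + 2) = 1/((20 + (2 - 1)) + 2) = 1/((20 + 1) + 2) = 1/(21 + 2) = 1/23 ≈ 0.043478)
(-9/35*(-45))*J = (-9/35*(-45))*(1/23) = (-9*1/35*(-45))*(1/23) = -9/35*(-45)*(1/23) = (81/7)*(1/23) = 81/161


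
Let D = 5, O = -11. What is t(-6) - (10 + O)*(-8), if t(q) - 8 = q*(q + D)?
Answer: 6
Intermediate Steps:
t(q) = 8 + q*(5 + q) (t(q) = 8 + q*(q + 5) = 8 + q*(5 + q))
t(-6) - (10 + O)*(-8) = (8 + (-6)² + 5*(-6)) - (10 - 11)*(-8) = (8 + 36 - 30) - (-1)*(-8) = 14 - 1*8 = 14 - 8 = 6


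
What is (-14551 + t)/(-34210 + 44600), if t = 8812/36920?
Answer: -134303527/95899700 ≈ -1.4005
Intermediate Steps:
t = 2203/9230 (t = 8812*(1/36920) = 2203/9230 ≈ 0.23868)
(-14551 + t)/(-34210 + 44600) = (-14551 + 2203/9230)/(-34210 + 44600) = -134303527/9230/10390 = -134303527/9230*1/10390 = -134303527/95899700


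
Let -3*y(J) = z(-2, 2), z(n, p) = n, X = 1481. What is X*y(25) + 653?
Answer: 4921/3 ≈ 1640.3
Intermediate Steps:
y(J) = 2/3 (y(J) = -1/3*(-2) = 2/3)
X*y(25) + 653 = 1481*(2/3) + 653 = 2962/3 + 653 = 4921/3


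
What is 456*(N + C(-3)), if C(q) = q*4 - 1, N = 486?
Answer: 215688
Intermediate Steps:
C(q) = -1 + 4*q (C(q) = 4*q - 1 = -1 + 4*q)
456*(N + C(-3)) = 456*(486 + (-1 + 4*(-3))) = 456*(486 + (-1 - 12)) = 456*(486 - 13) = 456*473 = 215688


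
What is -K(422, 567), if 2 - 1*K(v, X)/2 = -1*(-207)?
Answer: 410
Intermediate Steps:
K(v, X) = -410 (K(v, X) = 4 - (-2)*(-207) = 4 - 2*207 = 4 - 414 = -410)
-K(422, 567) = -1*(-410) = 410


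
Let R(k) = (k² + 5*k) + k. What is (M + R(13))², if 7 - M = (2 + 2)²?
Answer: 56644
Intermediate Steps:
M = -9 (M = 7 - (2 + 2)² = 7 - 1*4² = 7 - 1*16 = 7 - 16 = -9)
R(k) = k² + 6*k
(M + R(13))² = (-9 + 13*(6 + 13))² = (-9 + 13*19)² = (-9 + 247)² = 238² = 56644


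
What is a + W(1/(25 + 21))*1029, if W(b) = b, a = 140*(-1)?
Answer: -5411/46 ≈ -117.63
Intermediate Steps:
a = -140
a + W(1/(25 + 21))*1029 = -140 + 1029/(25 + 21) = -140 + 1029/46 = -5411/46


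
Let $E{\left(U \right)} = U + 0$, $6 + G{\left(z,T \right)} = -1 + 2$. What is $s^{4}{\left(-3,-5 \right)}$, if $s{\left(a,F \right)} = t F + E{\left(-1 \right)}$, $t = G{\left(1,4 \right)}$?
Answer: $331776$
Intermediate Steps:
$G{\left(z,T \right)} = -5$ ($G{\left(z,T \right)} = -6 + \left(-1 + 2\right) = -6 + 1 = -5$)
$t = -5$
$E{\left(U \right)} = U$
$s{\left(a,F \right)} = -1 - 5 F$ ($s{\left(a,F \right)} = - 5 F - 1 = -1 - 5 F$)
$s^{4}{\left(-3,-5 \right)} = \left(-1 - -25\right)^{4} = \left(-1 + 25\right)^{4} = 24^{4} = 331776$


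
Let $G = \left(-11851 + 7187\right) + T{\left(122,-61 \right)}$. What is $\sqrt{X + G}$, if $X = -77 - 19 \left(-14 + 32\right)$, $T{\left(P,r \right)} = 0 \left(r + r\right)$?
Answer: $i \sqrt{5083} \approx 71.295 i$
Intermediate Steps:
$T{\left(P,r \right)} = 0$ ($T{\left(P,r \right)} = 0 \cdot 2 r = 0$)
$G = -4664$ ($G = \left(-11851 + 7187\right) + 0 = -4664 + 0 = -4664$)
$X = -419$ ($X = -77 - 342 = -419$)
$\sqrt{X + G} = \sqrt{-419 - 4664} = \sqrt{-5083} = i \sqrt{5083}$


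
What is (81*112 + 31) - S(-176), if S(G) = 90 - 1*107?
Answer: 9120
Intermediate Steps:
S(G) = -17 (S(G) = 90 - 107 = -17)
(81*112 + 31) - S(-176) = (81*112 + 31) - 1*(-17) = (9072 + 31) + 17 = 9103 + 17 = 9120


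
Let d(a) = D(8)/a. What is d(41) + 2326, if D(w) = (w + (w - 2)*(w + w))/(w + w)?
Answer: 190745/82 ≈ 2326.2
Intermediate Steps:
D(w) = (w + 2*w*(-2 + w))/(2*w) (D(w) = (w + (-2 + w)*(2*w))/((2*w)) = (w + 2*w*(-2 + w))*(1/(2*w)) = (w + 2*w*(-2 + w))/(2*w))
d(a) = 13/(2*a) (d(a) = (-3/2 + 8)/a = 13/(2*a))
d(41) + 2326 = (13/2)/41 + 2326 = (13/2)*(1/41) + 2326 = 13/82 + 2326 = 190745/82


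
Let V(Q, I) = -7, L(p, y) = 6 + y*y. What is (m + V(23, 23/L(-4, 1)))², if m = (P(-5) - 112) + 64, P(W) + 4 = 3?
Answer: 3136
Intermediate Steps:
L(p, y) = 6 + y²
P(W) = -1 (P(W) = -4 + 3 = -1)
m = -49 (m = (-1 - 112) + 64 = -113 + 64 = -49)
(m + V(23, 23/L(-4, 1)))² = (-49 - 7)² = (-56)² = 3136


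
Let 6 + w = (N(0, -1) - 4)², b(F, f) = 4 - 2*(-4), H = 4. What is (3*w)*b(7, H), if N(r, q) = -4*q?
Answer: -216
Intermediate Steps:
b(F, f) = 12 (b(F, f) = 4 + 8 = 12)
w = -6 (w = -6 + (-4*(-1) - 4)² = -6 + (4 - 4)² = -6 + 0² = -6 + 0 = -6)
(3*w)*b(7, H) = (3*(-6))*12 = -18*12 = -216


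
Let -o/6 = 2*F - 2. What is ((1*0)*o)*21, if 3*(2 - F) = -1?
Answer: 0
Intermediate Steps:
F = 7/3 (F = 2 - 1/3*(-1) = 2 + 1/3 = 7/3 ≈ 2.3333)
o = -16 (o = -6*(2*(7/3) - 2) = -6*(14/3 - 2) = -6*8/3 = -16)
((1*0)*o)*21 = ((1*0)*(-16))*21 = (0*(-16))*21 = 0*21 = 0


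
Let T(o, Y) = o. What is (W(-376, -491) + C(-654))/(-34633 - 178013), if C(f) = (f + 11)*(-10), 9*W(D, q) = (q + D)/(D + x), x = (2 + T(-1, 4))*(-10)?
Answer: -1063747/35177724 ≈ -0.030239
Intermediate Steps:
x = -10 (x = (2 - 1)*(-10) = 1*(-10) = -10)
W(D, q) = (D + q)/(9*(-10 + D)) (W(D, q) = ((q + D)/(D - 10))/9 = ((D + q)/(-10 + D))/9 = (D + q)/(9*(-10 + D)))
C(f) = -110 - 10*f (C(f) = (11 + f)*(-10) = -110 - 10*f)
(W(-376, -491) + C(-654))/(-34633 - 178013) = ((-376 - 491)/(9*(-10 - 376)) + (-110 - 10*(-654)))/(-34633 - 178013) = ((1/9)*(-867)/(-386) + (-110 + 6540))/(-212646) = ((1/9)*(-1/386)*(-867) + 6430)*(-1/212646) = (289/1158 + 6430)*(-1/212646) = (7446229/1158)*(-1/212646) = -1063747/35177724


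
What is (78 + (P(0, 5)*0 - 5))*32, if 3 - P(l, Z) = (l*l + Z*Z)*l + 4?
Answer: 2336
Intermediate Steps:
P(l, Z) = -1 - l*(Z**2 + l**2) (P(l, Z) = 3 - ((l*l + Z*Z)*l + 4) = 3 - ((l**2 + Z**2)*l + 4) = 3 - ((Z**2 + l**2)*l + 4) = 3 - (l*(Z**2 + l**2) + 4) = 3 - (4 + l*(Z**2 + l**2)) = 3 + (-4 - l*(Z**2 + l**2)) = -1 - l*(Z**2 + l**2))
(78 + (P(0, 5)*0 - 5))*32 = (78 + ((-1 - 1*0**3 - 1*0*5**2)*0 - 5))*32 = (78 + ((-1 - 1*0 - 1*0*25)*0 - 5))*32 = (78 + ((-1 + 0 + 0)*0 - 5))*32 = (78 + (-1*0 - 5))*32 = (78 + (0 - 5))*32 = (78 - 5)*32 = 73*32 = 2336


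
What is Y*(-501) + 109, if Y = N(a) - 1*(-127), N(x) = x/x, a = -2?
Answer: -64019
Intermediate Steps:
N(x) = 1
Y = 128 (Y = 1 - 1*(-127) = 1 + 127 = 128)
Y*(-501) + 109 = 128*(-501) + 109 = -64128 + 109 = -64019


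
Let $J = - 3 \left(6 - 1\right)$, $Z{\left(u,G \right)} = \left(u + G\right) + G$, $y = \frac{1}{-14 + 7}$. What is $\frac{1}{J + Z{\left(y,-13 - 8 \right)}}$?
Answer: $- \frac{7}{400} \approx -0.0175$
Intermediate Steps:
$y = - \frac{1}{7}$ ($y = \frac{1}{-7} = - \frac{1}{7} \approx -0.14286$)
$Z{\left(u,G \right)} = u + 2 G$ ($Z{\left(u,G \right)} = \left(G + u\right) + G = u + 2 G$)
$J = -15$ ($J = \left(-3\right) 5 = -15$)
$\frac{1}{J + Z{\left(y,-13 - 8 \right)}} = \frac{1}{-15 + \left(- \frac{1}{7} + 2 \left(-13 - 8\right)\right)} = \frac{1}{-15 + \left(- \frac{1}{7} + 2 \left(-21\right)\right)} = \frac{1}{-15 - \frac{295}{7}} = \frac{1}{- \frac{400}{7}} = - \frac{7}{400}$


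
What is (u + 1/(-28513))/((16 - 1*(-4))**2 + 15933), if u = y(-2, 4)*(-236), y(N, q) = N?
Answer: 13458135/465702829 ≈ 0.028899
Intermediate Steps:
u = 472 (u = -2*(-236) = 472)
(u + 1/(-28513))/((16 - 1*(-4))**2 + 15933) = (472 + 1/(-28513))/((16 - 1*(-4))**2 + 15933) = (472 - 1/28513)/((16 + 4)**2 + 15933) = 13458135/(28513*(20**2 + 15933)) = 13458135/(28513*(400 + 15933)) = (13458135/28513)/16333 = (13458135/28513)*(1/16333) = 13458135/465702829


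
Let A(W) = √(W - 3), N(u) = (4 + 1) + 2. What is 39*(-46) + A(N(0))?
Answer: -1792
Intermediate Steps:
N(u) = 7 (N(u) = 5 + 2 = 7)
A(W) = √(-3 + W)
39*(-46) + A(N(0)) = 39*(-46) + √(-3 + 7) = -1794 + √4 = -1794 + 2 = -1792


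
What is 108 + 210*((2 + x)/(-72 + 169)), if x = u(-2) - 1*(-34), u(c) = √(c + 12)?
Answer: 18036/97 + 210*√10/97 ≈ 192.78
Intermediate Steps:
u(c) = √(12 + c)
x = 34 + √10 (x = √(12 - 2) - 1*(-34) = √10 + 34 = 34 + √10 ≈ 37.162)
108 + 210*((2 + x)/(-72 + 169)) = 108 + 210*((2 + (34 + √10))/(-72 + 169)) = 108 + 210*((36 + √10)/97) = 108 + 210*((36 + √10)*(1/97)) = 108 + 210*(36/97 + √10/97) = 108 + (7560/97 + 210*√10/97) = 18036/97 + 210*√10/97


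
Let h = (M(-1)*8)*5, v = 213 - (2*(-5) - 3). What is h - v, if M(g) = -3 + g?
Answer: -386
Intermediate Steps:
v = 226 (v = 213 - (-10 - 3) = 213 - 1*(-13) = 213 + 13 = 226)
h = -160 (h = ((-3 - 1)*8)*5 = -4*8*5 = -32*5 = -160)
h - v = -160 - 1*226 = -160 - 226 = -386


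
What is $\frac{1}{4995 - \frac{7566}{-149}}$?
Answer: $\frac{149}{751821} \approx 0.00019819$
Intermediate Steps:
$\frac{1}{4995 - \frac{7566}{-149}} = \frac{1}{4995 - - \frac{7566}{149}} = \frac{1}{4995 + \frac{7566}{149}} = \frac{1}{\frac{751821}{149}} = \frac{149}{751821}$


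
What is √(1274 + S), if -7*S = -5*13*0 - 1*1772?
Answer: √74830/7 ≈ 39.079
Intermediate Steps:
S = 1772/7 (S = -(-5*13*0 - 1*1772)/7 = -(-65*0 - 1772)/7 = -(0 - 1772)/7 = -⅐*(-1772) = 1772/7 ≈ 253.14)
√(1274 + S) = √(1274 + 1772/7) = √(10690/7) = √74830/7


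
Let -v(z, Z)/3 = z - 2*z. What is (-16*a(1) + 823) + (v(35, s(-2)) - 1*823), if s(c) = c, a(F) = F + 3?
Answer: 41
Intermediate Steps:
a(F) = 3 + F
v(z, Z) = 3*z (v(z, Z) = -3*(z - 2*z) = -(-3)*z = 3*z)
(-16*a(1) + 823) + (v(35, s(-2)) - 1*823) = (-16*(3 + 1) + 823) + (3*35 - 1*823) = (-16*4 + 823) + (105 - 823) = (-64 + 823) - 718 = 759 - 718 = 41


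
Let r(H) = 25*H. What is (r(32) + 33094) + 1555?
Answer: 35449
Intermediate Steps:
(r(32) + 33094) + 1555 = (25*32 + 33094) + 1555 = (800 + 33094) + 1555 = 33894 + 1555 = 35449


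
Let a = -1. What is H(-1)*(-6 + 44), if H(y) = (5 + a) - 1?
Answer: 114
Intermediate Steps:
H(y) = 3 (H(y) = (5 - 1) - 1 = 4 - 1 = 3)
H(-1)*(-6 + 44) = 3*(-6 + 44) = 3*38 = 114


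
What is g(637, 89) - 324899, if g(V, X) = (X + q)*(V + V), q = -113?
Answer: -355475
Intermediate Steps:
g(V, X) = 2*V*(-113 + X) (g(V, X) = (X - 113)*(V + V) = (-113 + X)*(2*V) = 2*V*(-113 + X))
g(637, 89) - 324899 = 2*637*(-113 + 89) - 324899 = 2*637*(-24) - 324899 = -30576 - 324899 = -355475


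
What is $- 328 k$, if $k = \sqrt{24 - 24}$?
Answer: $0$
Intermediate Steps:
$k = 0$ ($k = \sqrt{0} = 0$)
$- 328 k = \left(-328\right) 0 = 0$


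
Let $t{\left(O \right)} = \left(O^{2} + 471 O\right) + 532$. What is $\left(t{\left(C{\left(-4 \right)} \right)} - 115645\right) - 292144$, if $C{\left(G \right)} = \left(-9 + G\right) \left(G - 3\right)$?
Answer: $-356115$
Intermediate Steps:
$C{\left(G \right)} = \left(-9 + G\right) \left(-3 + G\right)$
$t{\left(O \right)} = 532 + O^{2} + 471 O$
$\left(t{\left(C{\left(-4 \right)} \right)} - 115645\right) - 292144 = \left(\left(532 + \left(27 + \left(-4\right)^{2} - -48\right)^{2} + 471 \left(27 + \left(-4\right)^{2} - -48\right)\right) - 115645\right) - 292144 = \left(\left(532 + \left(27 + 16 + 48\right)^{2} + 471 \left(27 + 16 + 48\right)\right) - 115645\right) - 292144 = \left(\left(532 + 91^{2} + 471 \cdot 91\right) - 115645\right) - 292144 = \left(\left(532 + 8281 + 42861\right) - 115645\right) - 292144 = \left(51674 - 115645\right) - 292144 = -63971 - 292144 = -356115$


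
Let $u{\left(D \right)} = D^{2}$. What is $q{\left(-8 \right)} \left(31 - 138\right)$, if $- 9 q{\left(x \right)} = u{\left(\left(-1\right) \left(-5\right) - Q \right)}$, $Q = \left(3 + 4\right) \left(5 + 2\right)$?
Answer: $\frac{207152}{9} \approx 23017.0$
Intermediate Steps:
$Q = 49$ ($Q = 7 \cdot 7 = 49$)
$q{\left(x \right)} = - \frac{1936}{9}$ ($q{\left(x \right)} = - \frac{\left(\left(-1\right) \left(-5\right) - 49\right)^{2}}{9} = - \frac{\left(5 - 49\right)^{2}}{9} = - \frac{\left(-44\right)^{2}}{9} = \left(- \frac{1}{9}\right) 1936 = - \frac{1936}{9}$)
$q{\left(-8 \right)} \left(31 - 138\right) = - \frac{1936 \left(31 - 138\right)}{9} = \left(- \frac{1936}{9}\right) \left(-107\right) = \frac{207152}{9}$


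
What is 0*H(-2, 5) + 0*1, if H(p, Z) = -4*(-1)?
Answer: 0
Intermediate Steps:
H(p, Z) = 4
0*H(-2, 5) + 0*1 = 0*4 + 0*1 = 0 + 0 = 0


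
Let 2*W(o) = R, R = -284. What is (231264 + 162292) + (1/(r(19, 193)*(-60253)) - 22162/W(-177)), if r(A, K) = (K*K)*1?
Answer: 62737956918887258/159349843787 ≈ 3.9371e+5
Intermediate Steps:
W(o) = -142 (W(o) = (1/2)*(-284) = -142)
r(A, K) = K**2 (r(A, K) = K**2*1 = K**2)
(231264 + 162292) + (1/(r(19, 193)*(-60253)) - 22162/W(-177)) = (231264 + 162292) + (1/(193**2*(-60253)) - 22162/(-142)) = 393556 + (-1/60253/37249 - 22162*(-1/142)) = 393556 + ((1/37249)*(-1/60253) + 11081/71) = 393556 + (-1/2244363997 + 11081/71) = 393556 + 24869797450686/159349843787 = 62737956918887258/159349843787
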